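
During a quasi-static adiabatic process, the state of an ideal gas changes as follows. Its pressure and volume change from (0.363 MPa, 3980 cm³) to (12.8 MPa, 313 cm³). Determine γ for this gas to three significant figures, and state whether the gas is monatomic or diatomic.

PV^γ = const ⇒ γ = ln(P₂/P₁) / ln(V₁/V₂).
γ = ln(12.8/0.363) / ln(3980/313) = 1.401.
γ ≈ 1.40 is close to 7/5, so the gas is diatomic.

γ ≈ 1.40; diatomic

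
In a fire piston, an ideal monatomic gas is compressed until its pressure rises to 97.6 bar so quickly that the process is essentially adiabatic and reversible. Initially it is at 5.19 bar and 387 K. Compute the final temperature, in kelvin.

T₂ ≈ 1250 K

Along an adiabat T P^((1−γ)/γ) is constant, so T₂ = T₁ (P₂/P₁)^((γ−1)/γ).
For a monatomic ideal gas γ = 5/3, so (γ−1)/γ = 2/5.
T₂ = 387 × (97.6/5.19)^(2/5) = 1251 K.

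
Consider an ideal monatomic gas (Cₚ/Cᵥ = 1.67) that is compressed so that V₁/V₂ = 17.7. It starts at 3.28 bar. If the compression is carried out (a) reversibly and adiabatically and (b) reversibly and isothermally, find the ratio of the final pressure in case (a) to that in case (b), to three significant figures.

P_adiabatic / P_isothermal ≈ 6.86

Isothermal: P_b = P₁(V₁/V₂) = 3.28×17.7.
Adiabatic: P_a = P₁(V₁/V₂)^γ = 3.28×17.7^(1.67).
P_a/P_b = (V₁/V₂)^(γ−1) = 17.7^(0.67) = 6.857.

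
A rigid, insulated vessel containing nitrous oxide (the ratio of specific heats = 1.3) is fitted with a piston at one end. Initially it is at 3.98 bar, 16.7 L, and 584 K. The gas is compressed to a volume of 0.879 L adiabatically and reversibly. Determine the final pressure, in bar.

P₂ ≈ 183 bar

Since PV^γ is constant along a reversible adiabat, P₂ = P₁ (V₁/V₂)^γ.
P₂ = 3.98 × (16.7/0.879)^(1.3) = 182.9 bar.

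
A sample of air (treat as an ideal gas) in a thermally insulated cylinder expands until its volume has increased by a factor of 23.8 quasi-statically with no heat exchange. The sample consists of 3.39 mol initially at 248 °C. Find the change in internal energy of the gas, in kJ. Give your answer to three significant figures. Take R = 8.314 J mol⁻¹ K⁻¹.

ΔU ≈ -26.4 kJ

For a reversible adiabat TV^(γ−1) is constant, so T₂ = T₁ (V₁/V₂)^(γ−1).
γ = 7/5 for a diatomic ideal gas, so γ−1 = 2/5.
T₁ = 248 °C = 521.1 K.
T₂ = 521.1 × (1/23.8)^(2/5) = 146.7 K.
Q = 0, so ΔU = W_on_gas = nCᵥΔT with Cᵥ = R/(γ−1) = 20.79 J/(mol·K).
ΔU = 3.39 × 20.79 × (146.7 − 521.1) = -26390 J.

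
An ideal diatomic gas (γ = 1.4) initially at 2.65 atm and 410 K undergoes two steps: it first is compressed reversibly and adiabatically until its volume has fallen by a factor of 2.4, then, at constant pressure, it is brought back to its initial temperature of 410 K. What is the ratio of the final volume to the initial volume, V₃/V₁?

V₃/V₁ ≈ 0.294

Adiabatic step: V₂/V₁ = 0.4167; T₂ = T₁·2.4^(0.4) = 581.9 K.
Isobaric step: V₃/V₂ = T₃/T₂ = 410/581.9.
V₃/V₁ = (V₂/V₁)(V₃/V₂) = 0.4167 × (410/581.9) = 0.2936.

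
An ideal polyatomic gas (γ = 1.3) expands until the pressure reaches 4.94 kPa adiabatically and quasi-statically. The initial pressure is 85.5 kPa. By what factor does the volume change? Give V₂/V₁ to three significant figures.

V₂/V₁ ≈ 8.96

From PV^γ = const, V₂/V₁ = (P₁/P₂)^(1/γ).
V₂/V₁ = (85.5/4.94)^(0.769) = 8.964.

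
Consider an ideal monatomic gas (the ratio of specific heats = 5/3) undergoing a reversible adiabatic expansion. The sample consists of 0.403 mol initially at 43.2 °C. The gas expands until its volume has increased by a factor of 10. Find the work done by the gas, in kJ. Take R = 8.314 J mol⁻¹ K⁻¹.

W ≈ 1.25 kJ

Adiabatic: T₁V₁^(γ−1) = T₂V₂^(γ−1) ⇒ T₂ = T₁ (V₁/V₂)^(γ−1).
T₁ = 43.2 °C = 316.3 K.
T₂ = 316.3 × (1/10)^(2/3) = 68.16 K.
Q = 0, so ΔU = W_on_gas = nCᵥΔT with Cᵥ = R/(γ−1) = 12.47 J/(mol·K).
ΔU = 0.403 × 12.47 × (68.16 − 316.3) = -1247 J.
Work done by the gas = −ΔU = 1247 J.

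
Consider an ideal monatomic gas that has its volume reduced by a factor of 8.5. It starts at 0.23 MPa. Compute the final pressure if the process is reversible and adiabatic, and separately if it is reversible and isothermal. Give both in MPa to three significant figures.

For a monatomic ideal gas γ = 5/3.
Isothermal: P₂ = P₁(V₁/V₂) = 0.23×8.5 = 1.955 MPa.
Adiabatic: P₂ = P₁(V₁/V₂)^γ = 0.23×8.5^(5/3) = 8.143 MPa.

adiabatic: 8.14 MPa; isothermal: 1.96 MPa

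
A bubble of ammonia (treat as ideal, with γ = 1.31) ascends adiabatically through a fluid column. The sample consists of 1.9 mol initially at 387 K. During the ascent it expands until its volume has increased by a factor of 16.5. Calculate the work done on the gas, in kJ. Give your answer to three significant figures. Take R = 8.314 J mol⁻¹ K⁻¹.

For a reversible adiabat TV^(γ−1) is constant, so T₂ = T₁ (V₁/V₂)^(γ−1).
T₂ = 387 × (1/16.5)^(0.31) = 162.3 K.
Q = 0, so ΔU = W_on_gas = nCᵥΔT with Cᵥ = R/(γ−1) = 26.82 J/(mol·K).
ΔU = 1.9 × 26.82 × (162.3 − 387) = -11450 J.

W ≈ -11.5 kJ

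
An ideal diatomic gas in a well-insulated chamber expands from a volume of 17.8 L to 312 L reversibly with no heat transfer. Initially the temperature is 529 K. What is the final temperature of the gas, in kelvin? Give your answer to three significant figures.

T₂ ≈ 168 K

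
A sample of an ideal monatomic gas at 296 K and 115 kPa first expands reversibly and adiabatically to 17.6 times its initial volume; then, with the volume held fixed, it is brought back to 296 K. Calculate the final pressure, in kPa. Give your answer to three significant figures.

For a monatomic ideal gas γ = 5/3.
Adiabatic step (PV^γ = const): P₂ = 115×(1/17.6)^(5/3) = 0.9657 kPa; T₂ = 296×(1/17.6)^(2/3) = 43.75 K.
Isochoric: P₃ = P₂(T₃/T₂) = 0.9657 × (296/43.75) = 6.534 kPa.

P₃ ≈ 6.53 kPa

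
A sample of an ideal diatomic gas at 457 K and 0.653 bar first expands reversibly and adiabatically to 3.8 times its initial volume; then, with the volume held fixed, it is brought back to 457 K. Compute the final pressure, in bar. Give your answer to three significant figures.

P₃ ≈ 0.172 bar

For a diatomic ideal gas γ = 7/5.
Adiabatic step (PV^γ = const): P₂ = 0.653×(1/3.8)^(7/5) = 0.1007 bar; T₂ = 457×(1/3.8)^(2/5) = 267.9 K.
Isochoric: P₃ = P₂(T₃/T₂) = 0.1007 × (457/267.9) = 0.1718 bar.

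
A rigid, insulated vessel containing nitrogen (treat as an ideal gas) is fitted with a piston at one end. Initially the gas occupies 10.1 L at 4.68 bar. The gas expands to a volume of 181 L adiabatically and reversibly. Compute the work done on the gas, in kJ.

W ≈ -8.09 kJ

γ = 7/5 for a diatomic ideal gas.
P₂ = P₁(V₁/V₂)^γ = 4.68×(10.1/181)^(7/5) = 0.08233 bar.
For a reversible adiabat, W_by_gas = (P₁V₁ − P₂V₂)/(γ−1).
W_by = (468000×0.0101 − 8233×0.181) / (2/5) = 8092 J.
W_on_gas = −W_by = -8092 J.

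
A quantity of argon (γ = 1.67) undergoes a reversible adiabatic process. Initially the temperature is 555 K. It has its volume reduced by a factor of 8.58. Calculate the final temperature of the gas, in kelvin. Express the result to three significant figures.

Adiabatic: T₁V₁^(γ−1) = T₂V₂^(γ−1) ⇒ T₂ = T₁ (V₁/V₂)^(γ−1).
T₂ = 555 × 8.58^(0.67) = 2343 K.

T₂ ≈ 2340 K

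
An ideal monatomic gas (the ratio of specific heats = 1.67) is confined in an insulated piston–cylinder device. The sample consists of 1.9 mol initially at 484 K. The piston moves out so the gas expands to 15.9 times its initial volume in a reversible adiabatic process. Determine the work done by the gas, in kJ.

W ≈ 9.62 kJ

Adiabatic: T₁V₁^(γ−1) = T₂V₂^(γ−1) ⇒ T₂ = T₁ (V₁/V₂)^(γ−1).
T₂ = 484 × (1/15.9)^(0.67) = 75.84 K.
Q = 0, so ΔU = W_on_gas = nCᵥΔT with Cᵥ = R/(γ−1) = 12.41 J/(mol·K).
ΔU = 1.9 × 12.41 × (75.84 − 484) = -9623 J.
Work done by the gas = −ΔU = 9623 J.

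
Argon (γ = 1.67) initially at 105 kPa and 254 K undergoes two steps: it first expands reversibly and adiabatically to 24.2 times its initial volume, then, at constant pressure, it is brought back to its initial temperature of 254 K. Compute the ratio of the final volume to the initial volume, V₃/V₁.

Adiabatic step: V₂/V₁ = 24.2; T₂ = T₁·(1/24.2)^(0.67) = 30.04 K.
Isobaric step: V₃/V₂ = T₃/T₂ = 254/30.04.
V₃/V₁ = (V₂/V₁)(V₃/V₂) = 24.2 × (254/30.04) = 204.6.

V₃/V₁ ≈ 205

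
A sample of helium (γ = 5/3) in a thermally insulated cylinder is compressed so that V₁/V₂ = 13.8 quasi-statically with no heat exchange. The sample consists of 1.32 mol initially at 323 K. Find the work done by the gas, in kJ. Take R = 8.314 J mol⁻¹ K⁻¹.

W ≈ -25.3 kJ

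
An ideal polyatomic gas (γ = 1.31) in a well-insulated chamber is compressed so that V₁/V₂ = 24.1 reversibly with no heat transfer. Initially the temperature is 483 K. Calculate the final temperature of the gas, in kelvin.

For a reversible adiabat TV^(γ−1) is constant, so T₂ = T₁ (V₁/V₂)^(γ−1).
T₂ = 483 × 24.1^(0.31) = 1295 K.

T₂ ≈ 1300 K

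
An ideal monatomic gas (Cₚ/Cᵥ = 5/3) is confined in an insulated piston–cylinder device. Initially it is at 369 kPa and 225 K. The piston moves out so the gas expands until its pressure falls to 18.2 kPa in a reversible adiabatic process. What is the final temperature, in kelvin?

T₂ ≈ 67.5 K

Along an adiabat T P^((1−γ)/γ) is constant, so T₂ = T₁ (P₂/P₁)^((γ−1)/γ).
T₂ = 225 × (18.2/369)^(2/5) = 67.52 K.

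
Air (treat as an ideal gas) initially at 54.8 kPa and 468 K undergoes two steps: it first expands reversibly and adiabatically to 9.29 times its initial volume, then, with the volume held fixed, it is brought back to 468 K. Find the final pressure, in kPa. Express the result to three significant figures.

For a diatomic ideal gas γ = 7/5.
Adiabatic step (PV^γ = const): P₂ = 54.8×(1/9.29)^(7/5) = 2.419 kPa; T₂ = 468×(1/9.29)^(2/5) = 191.9 K.
Isochoric: P₃ = P₂(T₃/T₂) = 2.419 × (468/191.9) = 5.899 kPa.

P₃ ≈ 5.90 kPa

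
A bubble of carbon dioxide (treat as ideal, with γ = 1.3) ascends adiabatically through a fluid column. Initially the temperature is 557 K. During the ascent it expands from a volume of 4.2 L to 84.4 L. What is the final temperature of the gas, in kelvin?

Adiabatic: T₁V₁^(γ−1) = T₂V₂^(γ−1) ⇒ T₂ = T₁ (V₁/V₂)^(γ−1).
T₂ = 557 × (4.2/84.4)^(0.3) = 226.4 K.

T₂ ≈ 226 K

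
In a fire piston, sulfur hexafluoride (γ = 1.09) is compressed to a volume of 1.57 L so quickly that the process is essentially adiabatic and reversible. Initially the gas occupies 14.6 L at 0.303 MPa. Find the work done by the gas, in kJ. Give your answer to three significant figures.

W ≈ -10.9 kJ

P₂ = P₁(V₁/V₂)^γ = 0.303×(14.6/1.57)^(1.09) = 3.444 MPa.
For a reversible adiabat, W_by_gas = (P₁V₁ − P₂V₂)/(γ−1).
W_by = (303000×0.0146 − 3.444×10^6×0.00157) / (0.09) = -10920 J.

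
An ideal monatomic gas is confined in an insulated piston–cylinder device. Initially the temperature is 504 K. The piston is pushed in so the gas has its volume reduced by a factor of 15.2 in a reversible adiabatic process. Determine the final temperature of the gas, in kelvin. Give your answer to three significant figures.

T₂ ≈ 3090 K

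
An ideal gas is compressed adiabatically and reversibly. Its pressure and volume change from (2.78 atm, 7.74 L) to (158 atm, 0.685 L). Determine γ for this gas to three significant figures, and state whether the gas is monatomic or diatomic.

γ ≈ 1.67; monatomic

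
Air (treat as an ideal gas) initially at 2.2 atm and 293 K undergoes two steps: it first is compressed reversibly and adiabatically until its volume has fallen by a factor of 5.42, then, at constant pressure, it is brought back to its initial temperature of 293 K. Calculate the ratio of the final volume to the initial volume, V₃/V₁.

V₃/V₁ ≈ 0.0938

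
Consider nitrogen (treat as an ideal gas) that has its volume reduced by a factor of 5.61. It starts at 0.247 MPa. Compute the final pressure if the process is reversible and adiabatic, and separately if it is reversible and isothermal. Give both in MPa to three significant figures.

For a diatomic ideal gas γ = 7/5.
Isothermal: P₂ = P₁(V₁/V₂) = 0.247×5.61 = 1.386 MPa.
Adiabatic: P₂ = P₁(V₁/V₂)^γ = 0.247×5.61^(7/5) = 2.762 MPa.

adiabatic: 2.76 MPa; isothermal: 1.39 MPa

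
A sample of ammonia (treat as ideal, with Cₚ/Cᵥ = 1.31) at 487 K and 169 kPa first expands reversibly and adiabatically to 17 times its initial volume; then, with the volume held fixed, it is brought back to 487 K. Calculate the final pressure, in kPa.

Adiabatic step (PV^γ = const): P₂ = 169×(1/17)^(1.31) = 4.13 kPa; T₂ = 487×(1/17)^(0.31) = 202.3 K.
Isochoric: P₃ = P₂(T₃/T₂) = 4.13 × (487/202.3) = 9.941 kPa.

P₃ ≈ 9.94 kPa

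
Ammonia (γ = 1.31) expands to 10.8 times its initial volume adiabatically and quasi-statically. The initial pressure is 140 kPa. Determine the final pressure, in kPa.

P₂ ≈ 6.20 kPa

Since PV^γ is constant along a reversible adiabat, P₂ = P₁ (V₁/V₂)^γ.
P₂ = 140 × (1/10.8)^(1.31) = 6.199 kPa.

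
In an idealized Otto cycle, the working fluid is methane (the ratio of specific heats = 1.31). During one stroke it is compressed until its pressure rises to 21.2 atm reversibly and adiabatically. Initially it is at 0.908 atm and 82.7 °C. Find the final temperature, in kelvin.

Adiabatic: T₂/T₁ = (P₂/P₁)^((γ−1)/γ).
T₁ = 82.7 °C = 355.8 K.
T₂ = 355.8 × (21.2/0.908)^(0.237) = 750 K.

T₂ ≈ 750 K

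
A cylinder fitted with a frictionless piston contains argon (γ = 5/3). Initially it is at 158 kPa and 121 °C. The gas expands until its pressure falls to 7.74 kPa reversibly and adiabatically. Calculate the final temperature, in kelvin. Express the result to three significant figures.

Along an adiabat T P^((1−γ)/γ) is constant, so T₂ = T₁ (P₂/P₁)^((γ−1)/γ).
T₁ = 121 °C = 394.1 K.
T₂ = 394.1 × (7.74/158)^(2/5) = 117.9 K.

T₂ ≈ 118 K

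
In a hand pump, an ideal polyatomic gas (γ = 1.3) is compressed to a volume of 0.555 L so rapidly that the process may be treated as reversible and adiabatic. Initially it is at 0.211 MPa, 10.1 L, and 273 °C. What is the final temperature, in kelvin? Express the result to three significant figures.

Adiabatic: T₁V₁^(γ−1) = T₂V₂^(γ−1) ⇒ T₂ = T₁ (V₁/V₂)^(γ−1).
T₁ = 273 °C = 546.1 K.
T₂ = 546.1 × (10.1/0.555)^(0.3) = 1304 K.

T₂ ≈ 1300 K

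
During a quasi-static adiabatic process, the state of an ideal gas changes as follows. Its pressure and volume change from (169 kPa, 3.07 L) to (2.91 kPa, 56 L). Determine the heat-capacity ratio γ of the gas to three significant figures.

PV^γ = const ⇒ γ = ln(P₂/P₁) / ln(V₁/V₂).
γ = ln(2.91/169) / ln(3.07/56) = 1.399.

γ ≈ 1.40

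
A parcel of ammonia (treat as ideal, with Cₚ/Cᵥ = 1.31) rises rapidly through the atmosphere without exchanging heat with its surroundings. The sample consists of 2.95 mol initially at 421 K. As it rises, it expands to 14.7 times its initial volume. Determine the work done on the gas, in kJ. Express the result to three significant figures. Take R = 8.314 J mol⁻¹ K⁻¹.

W ≈ -18.8 kJ

For a reversible adiabat TV^(γ−1) is constant, so T₂ = T₁ (V₁/V₂)^(γ−1).
T₂ = 421 × (1/14.7)^(0.31) = 183 K.
Q = 0, so ΔU = W_on_gas = nCᵥΔT with Cᵥ = R/(γ−1) = 26.82 J/(mol·K).
ΔU = 2.95 × 26.82 × (183 − 421) = -18830 J.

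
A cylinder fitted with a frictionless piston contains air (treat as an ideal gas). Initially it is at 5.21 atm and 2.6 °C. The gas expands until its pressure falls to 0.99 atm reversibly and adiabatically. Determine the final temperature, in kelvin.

Along an adiabat T P^((1−γ)/γ) is constant, so T₂ = T₁ (P₂/P₁)^((γ−1)/γ).
For a diatomic ideal gas γ = 7/5, so (γ−1)/γ = 2/7.
T₁ = 2.6 °C = 275.8 K.
T₂ = 275.8 × (0.99/5.21)^(2/7) = 171.6 K.

T₂ ≈ 172 K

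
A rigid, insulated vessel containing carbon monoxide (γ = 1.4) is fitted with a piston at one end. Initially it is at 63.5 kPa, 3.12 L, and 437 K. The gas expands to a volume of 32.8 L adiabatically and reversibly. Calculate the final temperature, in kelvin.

T₂ ≈ 171 K

For a reversible adiabat TV^(γ−1) is constant, so T₂ = T₁ (V₁/V₂)^(γ−1).
T₂ = 437 × (3.12/32.8)^(0.4) = 170.5 K.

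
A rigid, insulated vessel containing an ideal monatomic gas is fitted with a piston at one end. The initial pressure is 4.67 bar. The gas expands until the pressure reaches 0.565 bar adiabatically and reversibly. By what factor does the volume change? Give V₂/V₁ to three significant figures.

V₂/V₁ ≈ 3.55

From PV^γ = const, V₂/V₁ = (P₁/P₂)^(1/γ).
For a monatomic ideal gas γ = 5/3.
V₂/V₁ = (4.67/0.565)^(3/5) = 3.551.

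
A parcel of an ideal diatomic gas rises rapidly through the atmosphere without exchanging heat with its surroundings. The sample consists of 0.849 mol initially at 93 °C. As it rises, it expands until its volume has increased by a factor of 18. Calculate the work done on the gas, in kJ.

W ≈ -4.43 kJ

For a reversible adiabat TV^(γ−1) is constant, so T₂ = T₁ (V₁/V₂)^(γ−1).
γ = 7/5 for a diatomic ideal gas, so γ−1 = 2/5.
T₁ = 93 °C = 366.1 K.
T₂ = 366.1 × (1/18)^(2/5) = 115.2 K.
Q = 0, so ΔU = W_on_gas = nCᵥΔT with Cᵥ = R/(γ−1) = 20.79 J/(mol·K).
ΔU = 0.849 × 20.79 × (115.2 − 366.1) = -4428 J.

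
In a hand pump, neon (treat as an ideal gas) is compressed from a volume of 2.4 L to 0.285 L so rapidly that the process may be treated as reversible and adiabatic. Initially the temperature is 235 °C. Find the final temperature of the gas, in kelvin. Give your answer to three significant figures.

T₂ ≈ 2100 K

Adiabatic: T₁V₁^(γ−1) = T₂V₂^(γ−1) ⇒ T₂ = T₁ (V₁/V₂)^(γ−1).
For a monatomic ideal gas γ = 5/3, so γ−1 = 2/3.
T₁ = 235 °C = 508.1 K.
T₂ = 508.1 × (2.4/0.285)^(2/3) = 2103 K.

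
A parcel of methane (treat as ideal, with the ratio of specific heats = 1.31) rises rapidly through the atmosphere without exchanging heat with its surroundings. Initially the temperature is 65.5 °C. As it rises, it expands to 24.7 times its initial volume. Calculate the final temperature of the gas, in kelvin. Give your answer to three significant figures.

T₂ ≈ 125 K

Adiabatic: T₁V₁^(γ−1) = T₂V₂^(γ−1) ⇒ T₂ = T₁ (V₁/V₂)^(γ−1).
T₁ = 65.5 °C = 338.6 K.
T₂ = 338.6 × (1/24.7)^(0.31) = 125.3 K.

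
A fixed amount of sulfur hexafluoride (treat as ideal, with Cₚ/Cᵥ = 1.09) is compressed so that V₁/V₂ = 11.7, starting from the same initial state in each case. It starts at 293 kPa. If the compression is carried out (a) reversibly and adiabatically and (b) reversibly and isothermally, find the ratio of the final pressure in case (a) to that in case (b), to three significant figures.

P_adiabatic / P_isothermal ≈ 1.25

Isothermal: P_b = P₁(V₁/V₂) = 293×11.7.
Adiabatic: P_a = P₁(V₁/V₂)^γ = 293×11.7^(1.09).
P_a/P_b = (V₁/V₂)^(γ−1) = 11.7^(0.09) = 1.248.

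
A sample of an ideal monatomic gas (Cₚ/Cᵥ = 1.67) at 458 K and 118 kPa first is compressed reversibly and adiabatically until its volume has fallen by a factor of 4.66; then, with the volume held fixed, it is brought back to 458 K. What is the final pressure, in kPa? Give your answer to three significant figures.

Adiabatic step (PV^γ = const): P₂ = 118×4.66^(1.67) = 1542 kPa; T₂ = 458×4.66^(0.67) = 1284 K.
Isochoric: P₃ = P₂(T₃/T₂) = 1542 × (458/1284) = 549.9 kPa.

P₃ ≈ 550 kPa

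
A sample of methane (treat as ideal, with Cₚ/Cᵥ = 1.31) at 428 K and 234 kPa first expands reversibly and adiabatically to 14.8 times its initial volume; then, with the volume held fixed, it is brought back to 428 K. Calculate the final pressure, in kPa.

P₃ ≈ 15.8 kPa

Adiabatic step (PV^γ = const): P₂ = 234×(1/14.8)^(1.31) = 6.858 kPa; T₂ = 428×(1/14.8)^(0.31) = 185.6 K.
Isochoric: P₃ = P₂(T₃/T₂) = 6.858 × (428/185.6) = 15.81 kPa.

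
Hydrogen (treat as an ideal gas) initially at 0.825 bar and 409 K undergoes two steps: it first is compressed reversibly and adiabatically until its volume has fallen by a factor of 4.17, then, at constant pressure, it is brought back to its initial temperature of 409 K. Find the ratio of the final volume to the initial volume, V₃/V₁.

For a diatomic ideal gas γ = 7/5.
Adiabatic step: V₂/V₁ = 0.2398; T₂ = T₁·4.17^(2/5) = 724.1 K.
Isobaric step: V₃/V₂ = T₃/T₂ = 409/724.1.
V₃/V₁ = (V₂/V₁)(V₃/V₂) = 0.2398 × (409/724.1) = 0.1355.

V₃/V₁ ≈ 0.135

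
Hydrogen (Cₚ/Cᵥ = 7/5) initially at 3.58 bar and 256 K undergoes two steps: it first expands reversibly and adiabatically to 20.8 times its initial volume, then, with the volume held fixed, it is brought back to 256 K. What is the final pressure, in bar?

Adiabatic step (PV^γ = const): P₂ = 3.58×(1/20.8)^(7/5) = 0.05112 bar; T₂ = 256×(1/20.8)^(2/5) = 76.04 K.
Isochoric: P₃ = P₂(T₃/T₂) = 0.05112 × (256/76.04) = 0.1721 bar.

P₃ ≈ 0.172 bar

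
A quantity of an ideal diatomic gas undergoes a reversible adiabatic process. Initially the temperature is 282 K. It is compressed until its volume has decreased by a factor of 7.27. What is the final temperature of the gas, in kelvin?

T₂ ≈ 624 K

For a reversible adiabat TV^(γ−1) is constant, so T₂ = T₁ (V₁/V₂)^(γ−1).
For a diatomic ideal gas γ = 7/5, so γ−1 = 2/5.
T₂ = 282 × 7.27^(2/5) = 623.5 K.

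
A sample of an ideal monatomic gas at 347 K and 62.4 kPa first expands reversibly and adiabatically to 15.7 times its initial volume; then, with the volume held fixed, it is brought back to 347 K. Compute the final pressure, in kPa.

P₃ ≈ 3.97 kPa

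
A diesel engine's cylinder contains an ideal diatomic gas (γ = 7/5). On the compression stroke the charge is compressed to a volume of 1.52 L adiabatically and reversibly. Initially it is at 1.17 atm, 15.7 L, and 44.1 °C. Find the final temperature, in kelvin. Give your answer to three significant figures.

T₂ ≈ 807 K

For a reversible adiabat TV^(γ−1) is constant, so T₂ = T₁ (V₁/V₂)^(γ−1).
T₁ = 44.1 °C = 317.2 K.
T₂ = 317.2 × (15.7/1.52)^(2/5) = 807.3 K.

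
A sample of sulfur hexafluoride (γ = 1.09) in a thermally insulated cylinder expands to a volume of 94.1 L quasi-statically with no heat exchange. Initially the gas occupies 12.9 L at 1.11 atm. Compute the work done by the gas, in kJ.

W ≈ 2.64 kJ

P₂ = P₁(V₁/V₂)^γ = 1.11×(12.9/94.1)^(1.09) = 0.1272 atm.
For a reversible adiabat, W_by_gas = (P₁V₁ − P₂V₂)/(γ−1).
W_by = (112500×0.0129 − 12890×0.0941) / (0.09) = 2640 J.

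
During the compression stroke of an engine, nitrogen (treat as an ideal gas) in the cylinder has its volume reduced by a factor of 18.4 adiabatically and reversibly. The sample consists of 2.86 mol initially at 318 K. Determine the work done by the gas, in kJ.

W ≈ -41.7 kJ

Adiabatic: T₁V₁^(γ−1) = T₂V₂^(γ−1) ⇒ T₂ = T₁ (V₁/V₂)^(γ−1).
γ = 7/5 for a diatomic ideal gas, so γ−1 = 2/5.
T₂ = 318 × 18.4^(2/5) = 1019 K.
Q = 0, so ΔU = W_on_gas = nCᵥΔT with Cᵥ = R/(γ−1) = 20.79 J/(mol·K).
ΔU = 2.86 × 20.79 × (1019 − 318) = 41700 J.
Work done by the gas = −ΔU = -41700 J.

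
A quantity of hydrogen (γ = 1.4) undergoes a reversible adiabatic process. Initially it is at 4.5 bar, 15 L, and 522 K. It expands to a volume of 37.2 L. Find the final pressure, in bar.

Adiabatic: P₁V₁^γ = P₂V₂^γ ⇒ P₂ = P₁ (V₁/V₂)^γ.
P₂ = 4.5 × (15/37.2)^(1.4) = 1.262 bar.

P₂ ≈ 1.26 bar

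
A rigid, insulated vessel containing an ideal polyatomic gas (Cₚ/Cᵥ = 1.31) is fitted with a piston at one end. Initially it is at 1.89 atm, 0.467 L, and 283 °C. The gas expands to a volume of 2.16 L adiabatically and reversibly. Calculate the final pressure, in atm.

P₂ ≈ 0.254 atm

Adiabatic: P₁V₁^γ = P₂V₂^γ ⇒ P₂ = P₁ (V₁/V₂)^γ.
P₂ = 1.89 × (0.467/2.16)^(1.31) = 0.2542 atm.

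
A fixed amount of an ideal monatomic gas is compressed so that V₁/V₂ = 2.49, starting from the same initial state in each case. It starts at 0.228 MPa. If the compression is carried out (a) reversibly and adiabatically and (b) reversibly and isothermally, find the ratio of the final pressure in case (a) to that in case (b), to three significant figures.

P_adiabatic / P_isothermal ≈ 1.84

For a monatomic ideal gas γ = 5/3.
Isothermal: P_b = P₁(V₁/V₂) = 0.228×2.49.
Adiabatic: P_a = P₁(V₁/V₂)^γ = 0.228×2.49^(5/3).
P_a/P_b = (V₁/V₂)^(γ−1) = 2.49^(2/3) = 1.837.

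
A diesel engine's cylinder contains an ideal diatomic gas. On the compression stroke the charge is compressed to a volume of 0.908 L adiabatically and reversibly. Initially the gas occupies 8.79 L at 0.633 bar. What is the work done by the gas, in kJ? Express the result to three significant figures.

γ = 7/5 for a diatomic ideal gas.
P₂ = P₁(V₁/V₂)^γ = 0.633×(8.79/0.908)^(7/5) = 15.19 bar.
For a reversible adiabat, W_by_gas = (P₁V₁ − P₂V₂)/(γ−1).
W_by = (63300×0.00879 − 1.519×10^6×0.000908) / (2/5) = -2058 J.

W ≈ -2.06 kJ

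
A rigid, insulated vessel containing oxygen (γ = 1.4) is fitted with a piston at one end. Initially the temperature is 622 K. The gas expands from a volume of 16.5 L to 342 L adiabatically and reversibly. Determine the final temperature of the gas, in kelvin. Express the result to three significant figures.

T₂ ≈ 185 K

Adiabatic: T₁V₁^(γ−1) = T₂V₂^(γ−1) ⇒ T₂ = T₁ (V₁/V₂)^(γ−1).
T₂ = 622 × (16.5/342)^(0.4) = 185 K.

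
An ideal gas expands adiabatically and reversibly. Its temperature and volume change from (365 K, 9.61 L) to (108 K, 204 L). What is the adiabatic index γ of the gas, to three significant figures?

γ ≈ 1.40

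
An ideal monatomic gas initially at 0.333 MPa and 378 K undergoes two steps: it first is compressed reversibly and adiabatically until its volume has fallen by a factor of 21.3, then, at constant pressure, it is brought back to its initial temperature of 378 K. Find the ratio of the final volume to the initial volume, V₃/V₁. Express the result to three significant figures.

V₃/V₁ ≈ 0.00611

For a monatomic ideal gas γ = 5/3.
Adiabatic step: V₂/V₁ = 0.04695; T₂ = T₁·21.3^(2/3) = 2905 K.
Isobaric step: V₃/V₂ = T₃/T₂ = 378/2905.
V₃/V₁ = (V₂/V₁)(V₃/V₂) = 0.04695 × (378/2905) = 0.00611.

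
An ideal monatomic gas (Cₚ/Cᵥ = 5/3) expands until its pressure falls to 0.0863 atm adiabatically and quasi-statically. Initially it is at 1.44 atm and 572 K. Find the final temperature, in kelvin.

Adiabatic: T₂/T₁ = (P₂/P₁)^((γ−1)/γ).
T₂ = 572 × (0.0863/1.44)^(2/5) = 185.5 K.

T₂ ≈ 186 K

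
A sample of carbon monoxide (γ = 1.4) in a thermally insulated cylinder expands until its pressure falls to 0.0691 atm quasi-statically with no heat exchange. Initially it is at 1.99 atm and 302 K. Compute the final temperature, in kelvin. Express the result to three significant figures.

T₂ ≈ 116 K

Along an adiabat T P^((1−γ)/γ) is constant, so T₂ = T₁ (P₂/P₁)^((γ−1)/γ).
T₂ = 302 × (0.0691/1.99)^(0.286) = 115.6 K.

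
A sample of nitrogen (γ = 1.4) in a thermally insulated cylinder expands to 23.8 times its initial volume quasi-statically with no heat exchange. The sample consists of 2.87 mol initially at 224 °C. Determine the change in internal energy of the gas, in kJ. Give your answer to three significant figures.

For a reversible adiabat TV^(γ−1) is constant, so T₂ = T₁ (V₁/V₂)^(γ−1).
T₁ = 224 °C = 497.1 K.
T₂ = 497.1 × (1/23.8)^(0.4) = 139.9 K.
Q = 0, so ΔU = W_on_gas = nCᵥΔT with Cᵥ = R/(γ−1) = 20.79 J/(mol·K).
ΔU = 2.87 × 20.79 × (139.9 − 497.1) = -21310 J.

ΔU ≈ -21.3 kJ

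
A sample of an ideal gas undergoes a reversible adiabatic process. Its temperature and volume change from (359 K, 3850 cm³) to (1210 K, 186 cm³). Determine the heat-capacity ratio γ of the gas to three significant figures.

TV^(γ−1) = const ⇒ γ − 1 = ln(T₂/T₁) / ln(V₁/V₂).
γ = 1 + ln(1210/359) / ln(3850/186) = 1.401.

γ ≈ 1.40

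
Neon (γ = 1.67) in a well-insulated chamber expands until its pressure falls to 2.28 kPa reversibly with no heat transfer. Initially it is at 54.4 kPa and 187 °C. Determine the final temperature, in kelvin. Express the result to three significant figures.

Adiabatic: T₂/T₁ = (P₂/P₁)^((γ−1)/γ).
T₁ = 187 °C = 460.1 K.
T₂ = 460.1 × (2.28/54.4)^(0.401) = 128.9 K.

T₂ ≈ 129 K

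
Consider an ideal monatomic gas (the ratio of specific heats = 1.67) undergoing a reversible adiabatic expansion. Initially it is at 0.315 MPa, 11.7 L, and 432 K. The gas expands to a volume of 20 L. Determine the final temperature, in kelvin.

T₂ ≈ 302 K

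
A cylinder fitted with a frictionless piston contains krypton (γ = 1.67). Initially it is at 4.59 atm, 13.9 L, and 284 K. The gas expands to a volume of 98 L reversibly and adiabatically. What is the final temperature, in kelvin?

T₂ ≈ 76.7 K

Adiabatic: T₁V₁^(γ−1) = T₂V₂^(γ−1) ⇒ T₂ = T₁ (V₁/V₂)^(γ−1).
T₂ = 284 × (13.9/98)^(0.67) = 76.74 K.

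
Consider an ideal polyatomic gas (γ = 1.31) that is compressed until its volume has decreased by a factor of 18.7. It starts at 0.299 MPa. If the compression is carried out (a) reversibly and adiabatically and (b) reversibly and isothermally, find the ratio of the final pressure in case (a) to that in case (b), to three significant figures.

Isothermal: P_b = P₁(V₁/V₂) = 0.299×18.7.
Adiabatic: P_a = P₁(V₁/V₂)^γ = 0.299×18.7^(1.31).
P_a/P_b = (V₁/V₂)^(γ−1) = 18.7^(0.31) = 2.479.

P_adiabatic / P_isothermal ≈ 2.48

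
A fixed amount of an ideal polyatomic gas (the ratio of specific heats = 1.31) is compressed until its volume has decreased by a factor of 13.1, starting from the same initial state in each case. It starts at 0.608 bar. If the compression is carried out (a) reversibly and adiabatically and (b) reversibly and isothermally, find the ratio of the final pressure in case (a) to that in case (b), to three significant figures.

P_adiabatic / P_isothermal ≈ 2.22

Isothermal: P_b = P₁(V₁/V₂) = 0.608×13.1.
Adiabatic: P_a = P₁(V₁/V₂)^γ = 0.608×13.1^(1.31).
P_a/P_b = (V₁/V₂)^(γ−1) = 13.1^(0.31) = 2.22.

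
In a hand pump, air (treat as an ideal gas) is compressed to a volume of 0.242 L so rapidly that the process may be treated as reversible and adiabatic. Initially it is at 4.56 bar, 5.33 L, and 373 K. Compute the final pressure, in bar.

P₂ ≈ 346 bar

Adiabatic: P₁V₁^γ = P₂V₂^γ ⇒ P₂ = P₁ (V₁/V₂)^γ.
γ = 7/5 for a diatomic ideal gas.
P₂ = 4.56 × (5.33/0.242)^(7/5) = 346 bar.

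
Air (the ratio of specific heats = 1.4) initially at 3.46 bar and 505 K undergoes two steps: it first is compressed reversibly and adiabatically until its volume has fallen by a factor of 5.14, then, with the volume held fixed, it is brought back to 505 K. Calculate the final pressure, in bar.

P₃ ≈ 17.8 bar

Adiabatic step (PV^γ = const): P₂ = 3.46×5.14^(1.4) = 34.23 bar; T₂ = 505×5.14^(0.4) = 972 K.
Isochoric: P₃ = P₂(T₃/T₂) = 34.23 × (505/972) = 17.78 bar.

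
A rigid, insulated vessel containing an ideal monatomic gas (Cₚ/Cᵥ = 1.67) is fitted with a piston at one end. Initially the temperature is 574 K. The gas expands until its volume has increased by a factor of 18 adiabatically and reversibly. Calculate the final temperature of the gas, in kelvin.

For a reversible adiabat TV^(γ−1) is constant, so T₂ = T₁ (V₁/V₂)^(γ−1).
T₂ = 574 × (1/18)^(0.67) = 82.77 K.

T₂ ≈ 82.8 K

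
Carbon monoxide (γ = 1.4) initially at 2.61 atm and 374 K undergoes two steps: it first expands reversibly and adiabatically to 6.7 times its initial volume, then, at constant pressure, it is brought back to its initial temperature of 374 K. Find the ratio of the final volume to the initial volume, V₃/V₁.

V₃/V₁ ≈ 14.3

Adiabatic step: V₂/V₁ = 6.7; T₂ = T₁·(1/6.7)^(0.4) = 174.8 K.
Isobaric step: V₃/V₂ = T₃/T₂ = 374/174.8.
V₃/V₁ = (V₂/V₁)(V₃/V₂) = 6.7 × (374/174.8) = 14.34.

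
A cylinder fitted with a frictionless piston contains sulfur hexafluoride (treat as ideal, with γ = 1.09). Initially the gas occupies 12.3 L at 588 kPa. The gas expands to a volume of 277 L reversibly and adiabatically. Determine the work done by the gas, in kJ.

W ≈ 19.6 kJ

P₂ = P₁(V₁/V₂)^γ = 588×(12.3/277)^(1.09) = 19.73 kPa.
For a reversible adiabat, W_by_gas = (P₁V₁ − P₂V₂)/(γ−1).
W_by = (588000×0.0123 − 19730×0.277) / (0.09) = 19640 J.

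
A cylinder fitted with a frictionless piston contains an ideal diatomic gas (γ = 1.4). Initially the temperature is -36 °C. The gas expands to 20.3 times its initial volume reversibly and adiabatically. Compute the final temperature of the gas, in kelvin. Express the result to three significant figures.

T₂ ≈ 71.1 K

Adiabatic: T₁V₁^(γ−1) = T₂V₂^(γ−1) ⇒ T₂ = T₁ (V₁/V₂)^(γ−1).
T₁ = -36 °C = 237.1 K.
T₂ = 237.1 × (1/20.3)^(0.4) = 71.13 K.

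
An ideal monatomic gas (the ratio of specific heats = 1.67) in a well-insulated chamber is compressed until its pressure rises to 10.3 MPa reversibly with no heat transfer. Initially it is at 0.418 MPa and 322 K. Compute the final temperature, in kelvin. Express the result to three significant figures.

Adiabatic: T₂/T₁ = (P₂/P₁)^((γ−1)/γ).
T₂ = 322 × (10.3/0.418)^(0.401) = 1165 K.

T₂ ≈ 1160 K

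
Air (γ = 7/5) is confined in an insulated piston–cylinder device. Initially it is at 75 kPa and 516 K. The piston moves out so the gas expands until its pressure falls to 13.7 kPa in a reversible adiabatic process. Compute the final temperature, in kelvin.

Adiabatic: T₂/T₁ = (P₂/P₁)^((γ−1)/γ).
T₂ = 516 × (13.7/75)^(2/7) = 317.5 K.

T₂ ≈ 317 K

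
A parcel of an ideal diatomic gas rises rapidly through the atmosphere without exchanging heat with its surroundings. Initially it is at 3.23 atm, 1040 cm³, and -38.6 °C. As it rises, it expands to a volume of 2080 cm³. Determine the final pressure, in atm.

Since PV^γ is constant along a reversible adiabat, P₂ = P₁ (V₁/V₂)^γ.
γ = 7/5 for a diatomic ideal gas.
P₂ = 3.23 × (1040/2080)^(7/5) = 1.224 atm.

P₂ ≈ 1.22 atm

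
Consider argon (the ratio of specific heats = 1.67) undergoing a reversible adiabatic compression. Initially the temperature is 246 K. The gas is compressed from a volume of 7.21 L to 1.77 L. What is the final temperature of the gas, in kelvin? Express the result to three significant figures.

For a reversible adiabat TV^(γ−1) is constant, so T₂ = T₁ (V₁/V₂)^(γ−1).
T₂ = 246 × (7.21/1.77)^(0.67) = 630.4 K.

T₂ ≈ 630 K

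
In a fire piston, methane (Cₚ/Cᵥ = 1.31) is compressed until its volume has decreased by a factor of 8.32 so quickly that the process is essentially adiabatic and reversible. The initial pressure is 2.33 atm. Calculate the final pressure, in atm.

Since PV^γ is constant along a reversible adiabat, P₂ = P₁ (V₁/V₂)^γ.
P₂ = 2.33 × 8.32^(1.31) = 37.39 atm.

P₂ ≈ 37.4 atm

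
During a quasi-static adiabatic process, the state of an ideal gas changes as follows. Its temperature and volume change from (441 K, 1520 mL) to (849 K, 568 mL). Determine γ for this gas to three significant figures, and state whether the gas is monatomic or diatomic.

TV^(γ−1) = const ⇒ γ − 1 = ln(T₂/T₁) / ln(V₁/V₂).
γ = 1 + ln(849/441) / ln(1520/568) = 1.665.
γ ≈ 1.67 is close to 5/3, so the gas is monatomic.

γ ≈ 1.67; monatomic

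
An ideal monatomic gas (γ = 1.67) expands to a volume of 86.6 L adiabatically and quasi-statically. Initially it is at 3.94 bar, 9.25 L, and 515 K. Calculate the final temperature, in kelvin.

T₂ ≈ 115 K

For a reversible adiabat TV^(γ−1) is constant, so T₂ = T₁ (V₁/V₂)^(γ−1).
T₂ = 515 × (9.25/86.6)^(0.67) = 115.1 K.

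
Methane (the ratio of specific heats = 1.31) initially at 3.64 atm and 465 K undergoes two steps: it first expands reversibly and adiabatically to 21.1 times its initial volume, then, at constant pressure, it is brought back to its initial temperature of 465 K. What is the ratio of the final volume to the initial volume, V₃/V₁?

Adiabatic step: V₂/V₁ = 21.1; T₂ = T₁·(1/21.1)^(0.31) = 180.7 K.
Isobaric step: V₃/V₂ = T₃/T₂ = 465/180.7.
V₃/V₁ = (V₂/V₁)(V₃/V₂) = 21.1 × (465/180.7) = 54.3.

V₃/V₁ ≈ 54.3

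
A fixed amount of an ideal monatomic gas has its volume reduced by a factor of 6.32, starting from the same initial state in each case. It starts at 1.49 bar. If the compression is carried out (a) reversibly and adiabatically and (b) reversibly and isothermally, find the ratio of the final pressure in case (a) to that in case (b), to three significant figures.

P_adiabatic / P_isothermal ≈ 3.42

For a monatomic ideal gas γ = 5/3.
Isothermal: P_b = P₁(V₁/V₂) = 1.49×6.32.
Adiabatic: P_a = P₁(V₁/V₂)^γ = 1.49×6.32^(5/3).
P_a/P_b = (V₁/V₂)^(γ−1) = 6.32^(2/3) = 3.418.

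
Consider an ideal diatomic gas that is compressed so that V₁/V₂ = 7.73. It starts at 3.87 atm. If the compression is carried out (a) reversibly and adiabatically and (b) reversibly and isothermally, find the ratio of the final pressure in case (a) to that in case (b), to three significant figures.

P_adiabatic / P_isothermal ≈ 2.27

For a diatomic ideal gas γ = 7/5.
Isothermal: P_b = P₁(V₁/V₂) = 3.87×7.73.
Adiabatic: P_a = P₁(V₁/V₂)^γ = 3.87×7.73^(7/5).
P_a/P_b = (V₁/V₂)^(γ−1) = 7.73^(2/5) = 2.266.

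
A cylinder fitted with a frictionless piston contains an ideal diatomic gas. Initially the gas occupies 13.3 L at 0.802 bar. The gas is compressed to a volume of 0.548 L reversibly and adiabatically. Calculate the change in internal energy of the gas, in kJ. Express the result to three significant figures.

γ = 7/5 for a diatomic ideal gas.
P₂ = P₁(V₁/V₂)^γ = 0.802×(13.3/0.548)^(7/5) = 69.71 bar.
For a reversible adiabat, W_by_gas = (P₁V₁ − P₂V₂)/(γ−1).
W_by = (80200×0.0133 − 6.971×10^6×0.000548) / (2/5) = -6883 J.
Q = 0 ⇒ ΔU = −W_by = 6883 J.

ΔU ≈ 6.88 kJ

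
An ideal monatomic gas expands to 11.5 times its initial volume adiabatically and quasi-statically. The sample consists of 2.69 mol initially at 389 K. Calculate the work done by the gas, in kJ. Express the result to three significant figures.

W ≈ 10.5 kJ

Adiabatic: T₁V₁^(γ−1) = T₂V₂^(γ−1) ⇒ T₂ = T₁ (V₁/V₂)^(γ−1).
γ = 5/3 for a monatomic ideal gas, so γ−1 = 2/3.
T₂ = 389 × (1/11.5)^(2/3) = 76.35 K.
Q = 0, so ΔU = W_on_gas = nCᵥΔT with Cᵥ = R/(γ−1) = 12.47 J/(mol·K).
ΔU = 2.69 × 12.47 × (76.35 − 389) = -10490 J.
Work done by the gas = −ΔU = 10490 J.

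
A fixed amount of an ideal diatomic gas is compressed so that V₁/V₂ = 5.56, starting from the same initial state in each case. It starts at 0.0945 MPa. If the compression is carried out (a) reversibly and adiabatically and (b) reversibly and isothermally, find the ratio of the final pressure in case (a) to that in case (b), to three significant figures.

P_adiabatic / P_isothermal ≈ 1.99

For a diatomic ideal gas γ = 7/5.
Isothermal: P_b = P₁(V₁/V₂) = 0.0945×5.56.
Adiabatic: P_a = P₁(V₁/V₂)^γ = 0.0945×5.56^(7/5).
P_a/P_b = (V₁/V₂)^(γ−1) = 5.56^(2/5) = 1.986.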